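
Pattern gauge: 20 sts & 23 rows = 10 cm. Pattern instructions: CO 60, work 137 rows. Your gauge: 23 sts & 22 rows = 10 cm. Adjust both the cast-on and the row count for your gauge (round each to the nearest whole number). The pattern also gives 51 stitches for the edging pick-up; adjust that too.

Cast on 69 stitches; work 131 rows; edging pick-up 59 stitches.

Stitches: 60 × 23/20 = 69.00 → 69.
Rows: 137 × 22/23 = 131.04 → 131.
edging pick-up: 51 × 23/20 = 58.65 → 59.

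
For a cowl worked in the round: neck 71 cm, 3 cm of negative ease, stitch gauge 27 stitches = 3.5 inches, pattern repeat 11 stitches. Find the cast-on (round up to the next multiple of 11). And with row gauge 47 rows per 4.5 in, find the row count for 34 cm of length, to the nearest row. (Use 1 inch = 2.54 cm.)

Cast on 209 stitches; work 140 rows.

Finished = 71 − 3 = 68 cm.
68 cm × 1/2.54 = 26.77 inches.
27/3.5 = 7.714 sts per in; 26.77 × 7.714 = 206.52 sts.
Next multiple of 11 → 209.
34 cm = 13.39 inches; × 10.444 = 139.81 → 140 rows.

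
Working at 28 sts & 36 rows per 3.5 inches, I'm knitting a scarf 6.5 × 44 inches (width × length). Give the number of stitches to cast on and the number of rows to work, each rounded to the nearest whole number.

Stitch gauge = 28/3.5 = 8 sts/in; 6.5 × 8 = 52.00 → 52 sts.
Row gauge = 36/3.5 = 10.286 rows/in; 44 × 10.286 = 452.57 → 453 rows.

Cast on 52 stitches and work 453 rows.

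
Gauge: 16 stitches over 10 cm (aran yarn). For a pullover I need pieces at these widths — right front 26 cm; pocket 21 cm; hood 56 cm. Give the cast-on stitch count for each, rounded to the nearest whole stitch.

Rate = 16/10 = 1.6 sts per cm.
right front: 26 × 1.6 = 41.60 → 42.
pocket: 21 × 1.6 = 33.60 → 34.
hood: 56 × 1.6 = 89.60 → 90.

right front 42; pocket 34; hood 90.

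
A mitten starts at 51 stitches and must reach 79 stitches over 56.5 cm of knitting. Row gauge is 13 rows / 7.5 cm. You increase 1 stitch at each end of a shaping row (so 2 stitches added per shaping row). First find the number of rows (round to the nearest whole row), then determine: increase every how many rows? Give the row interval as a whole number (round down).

Rows = 56.5 × 1.733 = 97.9 → 98 rows.
Stitches to add: 28 → 14 shaping rows (at 2 st each).
98 / 14 = 7.00 → every 7 rows.

Increase every 7th row.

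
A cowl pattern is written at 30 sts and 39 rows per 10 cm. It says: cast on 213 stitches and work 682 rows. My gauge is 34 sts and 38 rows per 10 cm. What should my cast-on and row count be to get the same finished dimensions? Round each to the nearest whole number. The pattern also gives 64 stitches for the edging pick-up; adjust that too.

Stitches: 213 × 34/30 = 241.40 → 241.
Rows: 682 × 38/39 = 664.51 → 665.
edging pick-up: 64 × 34/30 = 72.53 → 73.

Cast on 241 stitches; work 665 rows; edging pick-up 73 stitches.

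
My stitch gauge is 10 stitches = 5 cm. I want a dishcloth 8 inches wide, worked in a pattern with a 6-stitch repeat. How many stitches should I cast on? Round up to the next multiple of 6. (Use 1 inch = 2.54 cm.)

8 in = 8 × 2.54 = 20.32 cm.
10 / 5 = 2 sts/cm.
20.32 × 2 = 40.64 sts.
→ 42.

CO 42 sts.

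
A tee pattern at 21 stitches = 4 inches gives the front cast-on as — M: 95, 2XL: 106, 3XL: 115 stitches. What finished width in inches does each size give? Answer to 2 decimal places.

21/4 = 5.25 sts per in.
M: 95 / 5.25 = 18.095 → 18.10 in.
2XL: 106 / 5.25 = 20.190 → 20.19 in.
3XL: 115 / 5.25 = 21.905 → 21.90 in.

M 18.10 inches; 2XL 20.19 inches; 3XL 21.90 inches.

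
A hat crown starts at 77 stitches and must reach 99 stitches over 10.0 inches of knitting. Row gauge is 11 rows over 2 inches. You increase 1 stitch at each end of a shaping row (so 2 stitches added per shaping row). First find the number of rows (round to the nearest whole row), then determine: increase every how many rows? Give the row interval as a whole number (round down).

Increase every 5th row.

Rows = 10.0 × 5.5 = 55.0 → 55 rows.
Stitches to add: 22 → 11 shaping rows (at 2 st each).
55 / 11 = 5.00 → every 5 rows.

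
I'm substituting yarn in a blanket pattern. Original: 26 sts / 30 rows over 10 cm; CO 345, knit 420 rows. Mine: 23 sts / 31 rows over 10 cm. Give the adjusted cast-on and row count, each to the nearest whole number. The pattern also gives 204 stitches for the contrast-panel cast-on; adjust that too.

Cast on 305 stitches; work 434 rows; contrast-panel cast-on 180 stitches.

Stitches: 345 × 23/26 = 305.19 → 305.
Rows: 420 × 31/30 = 434.00 → 434.
contrast-panel cast-on: 204 × 23/26 = 180.46 → 180.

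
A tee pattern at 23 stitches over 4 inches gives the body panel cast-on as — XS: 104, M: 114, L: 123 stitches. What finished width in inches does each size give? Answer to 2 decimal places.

23/4 = 5.75 sts per in.
XS: 104 / 5.75 = 18.087 → 18.09 in.
M: 114 / 5.75 = 19.826 → 19.83 in.
L: 123 / 5.75 = 21.391 → 21.39 in.

XS 18.09 inches; M 19.83 inches; L 21.39 inches.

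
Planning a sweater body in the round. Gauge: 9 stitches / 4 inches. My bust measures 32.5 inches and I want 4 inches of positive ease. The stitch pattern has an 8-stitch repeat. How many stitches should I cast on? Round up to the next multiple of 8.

Finished = 32.5 + 4 = 36.5 inches.
9 / 4 = 2.25 sts/in.
36.5 × 2.25 = 82.12 sts.
Next multiple of 8: 88.

Cast on 88 stitches.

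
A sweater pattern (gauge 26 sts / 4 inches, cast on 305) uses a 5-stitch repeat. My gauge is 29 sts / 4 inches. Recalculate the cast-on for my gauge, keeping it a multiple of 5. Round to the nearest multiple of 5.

305 × 29 / 26 = 340.19.
Nearest multiple of 5: 340.

Cast on 340 stitches.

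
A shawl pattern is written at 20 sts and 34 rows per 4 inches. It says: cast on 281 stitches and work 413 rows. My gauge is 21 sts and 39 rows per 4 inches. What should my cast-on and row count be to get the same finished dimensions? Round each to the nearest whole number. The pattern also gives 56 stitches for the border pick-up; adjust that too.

Stitches: 281 × 21/20 = 295.05 → 295.
Rows: 413 × 39/34 = 473.74 → 474.
border pick-up: 56 × 21/20 = 58.80 → 59.

Cast on 295 stitches; work 474 rows; border pick-up 59 stitches.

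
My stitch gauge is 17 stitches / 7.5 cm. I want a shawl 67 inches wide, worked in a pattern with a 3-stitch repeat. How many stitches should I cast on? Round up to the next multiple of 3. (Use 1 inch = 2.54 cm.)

Cast on 387 stitches.

67 in = 67 × 2.54 = 170.18 cm.
17 / 7.5 = 2.267 sts/cm.
170.18 × 2.267 = 385.74 sts.
→ 387.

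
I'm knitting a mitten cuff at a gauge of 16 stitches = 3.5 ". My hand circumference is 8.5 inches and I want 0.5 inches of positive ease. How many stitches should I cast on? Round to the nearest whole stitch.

Finished = 8.5 + 0.5 = 9 in.
16 / 3.5 = 4.571 sts per inch.
9.00 × 4.571 = 41.14 sts.
→ 41 sts.

41 stitches.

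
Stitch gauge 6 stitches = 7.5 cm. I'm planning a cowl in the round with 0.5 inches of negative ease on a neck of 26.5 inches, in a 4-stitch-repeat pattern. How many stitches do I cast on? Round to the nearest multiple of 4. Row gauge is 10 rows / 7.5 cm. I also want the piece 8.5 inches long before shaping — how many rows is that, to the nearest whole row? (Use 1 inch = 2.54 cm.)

Cast on 52 stitches; work 29 rows.

Finished = 26.5 − 0.5 = 26 inches.
26 inches × 2.54 = 66.04 cm.
6/7.5 = 0.8 sts per cm; 66.04 × 0.8 = 52.83 sts.
Nearest multiple of 4 → 52.
8.5 inches = 21.59 cm; × 1.333 = 28.79 → 29 rows.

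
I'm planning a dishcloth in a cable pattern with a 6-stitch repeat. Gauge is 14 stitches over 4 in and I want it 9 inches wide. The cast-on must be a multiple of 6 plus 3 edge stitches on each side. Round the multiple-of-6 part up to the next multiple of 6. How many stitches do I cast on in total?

36 stitches.

14 / 4 = 3.5 sts per inch.
9 × 3.5 = 31.50 sts.
Less 6 edge sts → 25.50 for the repeat.
Next multiple of 6: 30.
Add back 6 edge sts → 36.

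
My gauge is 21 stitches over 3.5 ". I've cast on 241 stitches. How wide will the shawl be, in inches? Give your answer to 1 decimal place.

40.2 inches.

21 stitches / 3.5 inch = 6 stitches per inch.
241 / 6 = 40.17 inches.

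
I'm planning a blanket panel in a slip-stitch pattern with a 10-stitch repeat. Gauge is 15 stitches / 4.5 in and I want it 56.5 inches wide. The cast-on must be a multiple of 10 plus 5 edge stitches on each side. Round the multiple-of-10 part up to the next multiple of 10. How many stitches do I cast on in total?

15 / 4.5 = 3.333 sts per inch.
56.5 × 3.333 = 188.33 sts.
Less 10 edge sts → 178.33 for the repeat.
Next multiple of 10: 180.
Add back 10 edge sts → 190.

Cast on 190 stitches.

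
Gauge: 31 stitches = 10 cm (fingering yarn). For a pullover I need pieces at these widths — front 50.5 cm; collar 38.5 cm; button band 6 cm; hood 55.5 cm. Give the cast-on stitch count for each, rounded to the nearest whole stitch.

front 157; collar 119; button band 19; hood 172.

Rate = 31/10 = 3.1 sts per cm.
front: 50.5 × 3.1 = 156.55 → 157.
collar: 38.5 × 3.1 = 119.35 → 119.
button band: 6 × 3.1 = 18.60 → 19.
hood: 55.5 × 3.1 = 172.05 → 172.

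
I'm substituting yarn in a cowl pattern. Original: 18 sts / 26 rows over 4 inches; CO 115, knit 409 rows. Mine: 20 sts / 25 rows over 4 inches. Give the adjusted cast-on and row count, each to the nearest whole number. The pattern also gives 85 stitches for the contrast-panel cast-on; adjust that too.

Stitches: 115 × 20/18 = 127.78 → 128.
Rows: 409 × 25/26 = 393.27 → 393.
contrast-panel cast-on: 85 × 20/18 = 94.44 → 94.

Cast on 128 stitches; work 393 rows; contrast-panel cast-on 94 stitches.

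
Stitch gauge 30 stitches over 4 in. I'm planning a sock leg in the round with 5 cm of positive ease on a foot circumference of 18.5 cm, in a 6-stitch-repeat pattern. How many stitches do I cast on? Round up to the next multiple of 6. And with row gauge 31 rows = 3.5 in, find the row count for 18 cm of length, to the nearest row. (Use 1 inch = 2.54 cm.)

Finished = 18.5 + 5 = 23.5 cm.
23.5 cm × 1/2.54 = 9.25 inches.
30/4 = 7.5 sts per in; 9.25 × 7.5 = 69.39 sts.
Next multiple of 6 → 72.
18 cm = 7.09 inches; × 8.857 = 62.77 → 63 rows.

Cast on 72 stitches; work 63 rows.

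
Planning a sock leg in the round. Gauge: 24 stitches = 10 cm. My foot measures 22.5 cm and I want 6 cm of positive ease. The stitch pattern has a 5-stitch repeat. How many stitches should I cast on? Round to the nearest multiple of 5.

Finished = 22.5 + 6 = 28.5 cm.
24 / 10 = 2.4 sts/cm.
28.5 × 2.4 = 68.40 sts.
Nearest multiple of 5: 70.

Cast on 70 stitches.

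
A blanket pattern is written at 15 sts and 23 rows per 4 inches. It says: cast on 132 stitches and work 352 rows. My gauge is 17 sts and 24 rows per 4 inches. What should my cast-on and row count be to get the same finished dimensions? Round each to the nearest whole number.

Stitches: 132 × 17/15 = 149.60 → 150.
Rows: 352 × 24/23 = 367.30 → 367.

Cast on 150 stitches; work 367 rows.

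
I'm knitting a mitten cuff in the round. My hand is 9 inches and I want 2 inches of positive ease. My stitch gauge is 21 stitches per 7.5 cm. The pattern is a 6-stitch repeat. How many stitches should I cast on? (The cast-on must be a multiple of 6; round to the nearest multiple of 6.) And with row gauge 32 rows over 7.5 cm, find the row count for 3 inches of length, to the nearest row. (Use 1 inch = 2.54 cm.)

Finished = 9 + 2 = 11 inches.
11 inches × 2.54 = 27.94 cm.
21/7.5 = 2.8 sts per cm; 27.94 × 2.8 = 78.23 sts.
Nearest multiple of 6 → 78.
3 inches = 7.62 cm; × 4.267 = 32.51 → 33 rows.

Cast on 78 stitches; work 33 rows.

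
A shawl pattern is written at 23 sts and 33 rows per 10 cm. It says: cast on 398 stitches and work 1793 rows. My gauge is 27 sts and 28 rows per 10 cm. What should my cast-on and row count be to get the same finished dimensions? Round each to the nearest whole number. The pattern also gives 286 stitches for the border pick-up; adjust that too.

Stitches: 398 × 27/23 = 467.22 → 467.
Rows: 1793 × 28/33 = 1521.33 → 1521.
border pick-up: 286 × 27/23 = 335.74 → 336.

Cast on 467 stitches; work 1521 rows; border pick-up 336 stitches.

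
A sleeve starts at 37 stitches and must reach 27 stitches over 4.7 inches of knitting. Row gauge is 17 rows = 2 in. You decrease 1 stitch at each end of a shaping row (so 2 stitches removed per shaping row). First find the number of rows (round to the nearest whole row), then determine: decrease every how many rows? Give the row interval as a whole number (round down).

Decrease every 8th row.

Rows = 4.7 × 8.5 = 40.0 → 40 rows.
Stitches to remove: 10 → 5 shaping rows (at 2 st each).
40 / 5 = 8.00 → every 8 rows.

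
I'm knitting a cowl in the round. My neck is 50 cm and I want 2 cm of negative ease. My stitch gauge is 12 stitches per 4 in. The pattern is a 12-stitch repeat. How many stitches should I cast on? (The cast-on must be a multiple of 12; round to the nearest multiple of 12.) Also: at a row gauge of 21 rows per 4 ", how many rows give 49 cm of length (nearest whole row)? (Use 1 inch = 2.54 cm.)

Cast on 60 stitches; work 101 rows.

Finished = 50 − 2 = 48 cm.
48 cm × 1/2.54 = 18.90 inches.
12/4 = 3 sts per in; 18.90 × 3 = 56.69 sts.
Nearest multiple of 12 → 60.
49 cm = 19.29 inches; × 5.25 = 101.28 → 101 rows.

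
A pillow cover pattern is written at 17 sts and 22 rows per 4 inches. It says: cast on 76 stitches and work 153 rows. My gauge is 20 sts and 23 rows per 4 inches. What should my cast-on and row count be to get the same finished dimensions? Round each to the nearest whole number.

Stitches: 76 × 20/17 = 89.41 → 89.
Rows: 153 × 23/22 = 159.95 → 160.

Cast on 89 stitches; work 160 rows.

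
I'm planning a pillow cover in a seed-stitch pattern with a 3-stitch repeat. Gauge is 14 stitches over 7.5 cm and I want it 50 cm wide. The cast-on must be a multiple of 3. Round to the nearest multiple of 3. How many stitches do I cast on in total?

14 / 7.5 = 1.867 sts per cm.
50 × 1.867 = 93.33 sts.
Nearest multiple of 3: 93.

Cast on 93 stitches.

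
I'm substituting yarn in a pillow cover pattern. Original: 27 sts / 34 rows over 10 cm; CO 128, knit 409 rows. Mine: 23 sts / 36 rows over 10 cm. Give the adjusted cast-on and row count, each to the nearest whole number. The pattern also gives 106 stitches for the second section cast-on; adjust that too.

Stitches: 128 × 23/27 = 109.04 → 109.
Rows: 409 × 36/34 = 433.06 → 433.
second section cast-on: 106 × 23/27 = 90.30 → 90.

Cast on 109 stitches; work 433 rows; second section cast-on 90 stitches.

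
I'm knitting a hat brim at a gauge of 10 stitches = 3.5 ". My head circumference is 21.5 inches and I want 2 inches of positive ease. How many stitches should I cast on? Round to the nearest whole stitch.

Finished = 21.5 + 2 = 23.5 in.
10 / 3.5 = 2.857 sts per inch.
23.50 × 2.857 = 67.14 sts.
→ 67 sts.

Cast on 67 stitches.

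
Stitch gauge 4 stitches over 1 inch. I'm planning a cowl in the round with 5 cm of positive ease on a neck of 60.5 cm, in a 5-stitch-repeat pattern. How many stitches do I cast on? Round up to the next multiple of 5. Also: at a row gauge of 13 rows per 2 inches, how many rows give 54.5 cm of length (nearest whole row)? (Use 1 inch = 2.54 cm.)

Finished = 60.5 + 5 = 65.5 cm.
65.5 cm × 1/2.54 = 25.79 inches.
4/1 = 4 sts per in; 25.79 × 4 = 103.15 sts.
Next multiple of 5 → 105.
54.5 cm = 21.46 inches; × 6.5 = 139.47 → 139 rows.

Cast on 105 stitches; work 139 rows.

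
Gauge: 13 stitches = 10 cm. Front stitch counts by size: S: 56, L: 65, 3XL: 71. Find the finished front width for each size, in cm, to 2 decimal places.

S 43.08 cm; L 50.00 cm; 3XL 54.62 cm.

13/10 = 1.3 sts per cm.
S: 56 / 1.3 = 43.077 → 43.08 cm.
L: 65 / 1.3 = 50.000 → 50.00 cm.
3XL: 71 / 1.3 = 54.615 → 54.62 cm.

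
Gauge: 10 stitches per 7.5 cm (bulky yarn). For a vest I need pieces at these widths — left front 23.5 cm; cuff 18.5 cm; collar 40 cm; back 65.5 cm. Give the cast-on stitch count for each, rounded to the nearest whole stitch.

left front 31; cuff 25; collar 53; back 87.

Rate = 10/7.5 = 1.333 sts per cm.
left front: 23.5 × 1.333 = 31.33 → 31.
cuff: 18.5 × 1.333 = 24.67 → 25.
collar: 40 × 1.333 = 53.33 → 53.
back: 65.5 × 1.333 = 87.33 → 87.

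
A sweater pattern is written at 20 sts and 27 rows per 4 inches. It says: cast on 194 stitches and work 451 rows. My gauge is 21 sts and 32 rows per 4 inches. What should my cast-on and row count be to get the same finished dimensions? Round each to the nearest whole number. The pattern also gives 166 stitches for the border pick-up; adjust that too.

Cast on 204 stitches; work 535 rows; border pick-up 174 stitches.

Stitches: 194 × 21/20 = 203.70 → 204.
Rows: 451 × 32/27 = 534.52 → 535.
border pick-up: 166 × 21/20 = 174.30 → 174.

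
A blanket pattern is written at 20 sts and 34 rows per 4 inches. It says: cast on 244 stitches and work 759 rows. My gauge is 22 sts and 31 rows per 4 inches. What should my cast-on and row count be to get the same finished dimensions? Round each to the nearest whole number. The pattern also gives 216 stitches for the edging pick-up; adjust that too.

Stitches: 244 × 22/20 = 268.40 → 268.
Rows: 759 × 31/34 = 692.03 → 692.
edging pick-up: 216 × 22/20 = 237.60 → 238.

Cast on 268 stitches; work 692 rows; edging pick-up 238 stitches.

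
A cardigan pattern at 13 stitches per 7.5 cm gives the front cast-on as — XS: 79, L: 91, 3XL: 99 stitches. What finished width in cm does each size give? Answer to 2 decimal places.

XS 45.58 cm; L 52.50 cm; 3XL 57.12 cm.

13/7.5 = 1.733 sts per cm.
XS: 79 / 1.733 = 45.577 → 45.58 cm.
L: 91 / 1.733 = 52.500 → 52.50 cm.
3XL: 99 / 1.733 = 57.115 → 57.12 cm.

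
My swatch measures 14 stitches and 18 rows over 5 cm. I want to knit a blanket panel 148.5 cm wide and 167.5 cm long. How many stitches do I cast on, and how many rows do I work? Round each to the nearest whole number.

Stitch gauge = 14/5 = 2.8 sts/cm; 148.5 × 2.8 = 415.80 → 416 sts.
Row gauge = 18/5 = 3.6 rows/cm; 167.5 × 3.6 = 603.00 → 603 rows.

Cast on 416 stitches and work 603 rows.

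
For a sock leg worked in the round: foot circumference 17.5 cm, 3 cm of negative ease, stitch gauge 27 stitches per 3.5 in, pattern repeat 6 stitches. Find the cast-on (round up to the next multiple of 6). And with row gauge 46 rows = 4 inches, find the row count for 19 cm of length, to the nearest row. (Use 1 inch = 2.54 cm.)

Cast on 48 stitches; work 86 rows.

Finished = 17.5 − 3 = 14.5 cm.
14.5 cm × 1/2.54 = 5.71 inches.
27/3.5 = 7.714 sts per in; 5.71 × 7.714 = 44.04 sts.
Next multiple of 6 → 48.
19 cm = 7.48 inches; × 11.5 = 86.02 → 86 rows.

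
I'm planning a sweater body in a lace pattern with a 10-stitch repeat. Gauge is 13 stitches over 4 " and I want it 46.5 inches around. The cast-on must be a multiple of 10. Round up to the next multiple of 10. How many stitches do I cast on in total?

Cast on 160 stitches.

13 / 4 = 3.25 sts per inch.
46.5 × 3.25 = 151.12 sts.
Next multiple of 10: 160.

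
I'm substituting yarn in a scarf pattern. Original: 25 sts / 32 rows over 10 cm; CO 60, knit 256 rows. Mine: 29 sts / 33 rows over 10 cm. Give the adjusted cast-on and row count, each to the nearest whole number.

Stitches: 60 × 29/25 = 69.60 → 70.
Rows: 256 × 33/32 = 264.00 → 264.

Cast on 70 stitches; work 264 rows.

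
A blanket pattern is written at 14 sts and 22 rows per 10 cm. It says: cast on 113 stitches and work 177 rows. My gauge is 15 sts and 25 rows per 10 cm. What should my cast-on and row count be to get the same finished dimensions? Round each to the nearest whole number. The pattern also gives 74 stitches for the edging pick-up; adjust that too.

Stitches: 113 × 15/14 = 121.07 → 121.
Rows: 177 × 25/22 = 201.14 → 201.
edging pick-up: 74 × 15/14 = 79.29 → 79.

Cast on 121 stitches; work 201 rows; edging pick-up 79 stitches.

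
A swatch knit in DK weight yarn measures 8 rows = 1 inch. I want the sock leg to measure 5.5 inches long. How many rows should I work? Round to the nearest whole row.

8 rows / 1 in = 8 rows per inch.
5.5 × 8 = 44.00 rows.

44 rows.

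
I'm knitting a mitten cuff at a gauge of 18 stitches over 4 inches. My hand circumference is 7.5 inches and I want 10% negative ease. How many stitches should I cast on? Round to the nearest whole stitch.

Finished = 7.5 × 0.90 = 6.75 in.
18 / 4 = 4.5 sts per inch.
6.75 × 4.5 = 30.38 sts.
→ 30 sts.

Cast on 30 stitches.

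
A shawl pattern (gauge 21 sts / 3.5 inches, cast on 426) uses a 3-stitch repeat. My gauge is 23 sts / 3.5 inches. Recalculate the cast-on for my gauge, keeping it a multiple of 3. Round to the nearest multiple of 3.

468 stitches.

426 × 23 / 21 = 466.57.
Nearest multiple of 3: 468.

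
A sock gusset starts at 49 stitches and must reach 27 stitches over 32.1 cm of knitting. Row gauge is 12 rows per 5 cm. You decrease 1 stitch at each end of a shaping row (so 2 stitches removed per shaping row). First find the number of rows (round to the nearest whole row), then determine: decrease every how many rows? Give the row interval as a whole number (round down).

Decrease every 7th row.

Rows = 32.1 × 2.4 = 77.0 → 77 rows.
Stitches to remove: 22 → 11 shaping rows (at 2 st each).
77 / 11 = 7.00 → every 7 rows.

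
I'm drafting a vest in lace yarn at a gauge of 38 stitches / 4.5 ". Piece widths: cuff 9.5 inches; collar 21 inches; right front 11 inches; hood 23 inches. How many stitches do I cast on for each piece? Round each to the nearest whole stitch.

cuff 80; collar 177; right front 93; hood 194.

Rate = 38/4.5 = 8.444 sts per in.
cuff: 9.5 × 8.444 = 80.22 → 80.
collar: 21 × 8.444 = 177.33 → 177.
right front: 11 × 8.444 = 92.89 → 93.
hood: 23 × 8.444 = 194.22 → 194.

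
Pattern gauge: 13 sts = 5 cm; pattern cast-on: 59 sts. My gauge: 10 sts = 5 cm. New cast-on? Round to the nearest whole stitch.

Scale factor = 10 / 13 = 0.769.
59 × 10 / 13 = 45.38 sts.
→ 45 sts.

45 stitches.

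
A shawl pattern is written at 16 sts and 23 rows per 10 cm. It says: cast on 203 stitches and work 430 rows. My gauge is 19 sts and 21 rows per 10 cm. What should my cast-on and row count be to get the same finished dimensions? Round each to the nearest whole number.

Cast on 241 stitches; work 393 rows.

Stitches: 203 × 19/16 = 241.06 → 241.
Rows: 430 × 21/23 = 392.61 → 393.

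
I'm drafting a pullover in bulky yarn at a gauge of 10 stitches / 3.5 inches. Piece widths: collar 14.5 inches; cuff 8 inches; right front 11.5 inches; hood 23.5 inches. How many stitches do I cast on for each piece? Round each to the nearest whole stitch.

Rate = 10/3.5 = 2.857 sts per in.
collar: 14.5 × 2.857 = 41.43 → 41.
cuff: 8 × 2.857 = 22.86 → 23.
right front: 11.5 × 2.857 = 32.86 → 33.
hood: 23.5 × 2.857 = 67.14 → 67.

collar 41; cuff 23; right front 33; hood 67.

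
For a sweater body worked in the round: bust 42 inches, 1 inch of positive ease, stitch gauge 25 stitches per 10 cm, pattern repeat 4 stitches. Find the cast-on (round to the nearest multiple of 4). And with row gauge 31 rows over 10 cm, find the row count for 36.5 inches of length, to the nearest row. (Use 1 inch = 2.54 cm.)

Cast on 272 stitches; work 287 rows.

Finished = 42 + 1 = 43 inches.
43 inches × 2.54 = 109.22 cm.
25/10 = 2.5 sts per cm; 109.22 × 2.5 = 273.05 sts.
Nearest multiple of 4 → 272.
36.5 inches = 92.71 cm; × 3.1 = 287.40 → 287 rows.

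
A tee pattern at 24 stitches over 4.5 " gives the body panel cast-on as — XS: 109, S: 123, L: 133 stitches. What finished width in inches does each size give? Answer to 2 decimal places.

XS 20.44 inches; S 23.06 inches; L 24.94 inches.

24/4.5 = 5.333 sts per in.
XS: 109 / 5.333 = 20.438 → 20.44 in.
S: 123 / 5.333 = 23.062 → 23.06 in.
L: 133 / 5.333 = 24.938 → 24.94 in.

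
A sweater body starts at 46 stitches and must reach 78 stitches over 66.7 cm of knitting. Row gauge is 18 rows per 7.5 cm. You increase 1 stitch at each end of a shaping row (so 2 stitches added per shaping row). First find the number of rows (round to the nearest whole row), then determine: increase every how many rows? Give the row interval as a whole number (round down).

Increase every 10th row.

Rows = 66.7 × 2.4 = 160.1 → 160 rows.
Stitches to add: 32 → 16 shaping rows (at 2 st each).
160 / 16 = 10.00 → every 10 rows.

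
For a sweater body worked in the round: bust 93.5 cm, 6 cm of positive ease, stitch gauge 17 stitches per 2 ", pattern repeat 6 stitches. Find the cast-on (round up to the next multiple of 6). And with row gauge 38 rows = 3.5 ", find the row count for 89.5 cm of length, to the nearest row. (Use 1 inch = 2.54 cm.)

Cast on 336 stitches; work 383 rows.

Finished = 93.5 + 6 = 99.5 cm.
99.5 cm × 1/2.54 = 39.17 inches.
17/2 = 8.5 sts per in; 39.17 × 8.5 = 332.97 sts.
Next multiple of 6 → 336.
89.5 cm = 35.24 inches; × 10.857 = 382.56 → 383 rows.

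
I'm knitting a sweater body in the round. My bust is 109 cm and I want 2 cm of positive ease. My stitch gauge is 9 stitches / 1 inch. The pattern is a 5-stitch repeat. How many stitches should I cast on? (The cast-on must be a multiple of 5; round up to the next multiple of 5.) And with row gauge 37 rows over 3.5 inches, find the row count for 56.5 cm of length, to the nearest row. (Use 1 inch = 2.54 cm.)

Finished = 109 + 2 = 111 cm.
111 cm × 1/2.54 = 43.70 inches.
9/1 = 9 sts per in; 43.70 × 9 = 393.31 sts.
Next multiple of 5 → 395.
56.5 cm = 22.24 inches; × 10.571 = 235.15 → 235 rows.

Cast on 395 stitches; work 235 rows.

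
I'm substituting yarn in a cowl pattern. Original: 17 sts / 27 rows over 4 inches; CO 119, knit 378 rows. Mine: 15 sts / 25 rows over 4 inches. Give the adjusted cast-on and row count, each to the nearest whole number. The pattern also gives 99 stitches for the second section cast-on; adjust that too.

Stitches: 119 × 15/17 = 105.00 → 105.
Rows: 378 × 25/27 = 350.00 → 350.
second section cast-on: 99 × 15/17 = 87.35 → 87.

Cast on 105 stitches; work 350 rows; second section cast-on 87 stitches.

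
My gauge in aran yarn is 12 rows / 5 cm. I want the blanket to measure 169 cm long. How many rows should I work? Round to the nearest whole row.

12 rows / 5 cm = 2.4 rows per cm.
169 × 2.4 = 405.60 rows.
Round to nearest → 406.

Work 406 rows.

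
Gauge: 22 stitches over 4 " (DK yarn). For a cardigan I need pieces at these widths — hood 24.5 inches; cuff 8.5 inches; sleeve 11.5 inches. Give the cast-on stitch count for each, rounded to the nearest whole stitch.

Rate = 22/4 = 5.5 sts per in.
hood: 24.5 × 5.5 = 134.75 → 135.
cuff: 8.5 × 5.5 = 46.75 → 47.
sleeve: 11.5 × 5.5 = 63.25 → 63.

hood 135; cuff 47; sleeve 63.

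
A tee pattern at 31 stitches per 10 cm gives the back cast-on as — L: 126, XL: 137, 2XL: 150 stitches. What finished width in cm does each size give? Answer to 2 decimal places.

31/10 = 3.1 sts per cm.
L: 126 / 3.1 = 40.645 → 40.65 cm.
XL: 137 / 3.1 = 44.194 → 44.19 cm.
2XL: 150 / 3.1 = 48.387 → 48.39 cm.

L 40.65 cm; XL 44.19 cm; 2XL 48.39 cm.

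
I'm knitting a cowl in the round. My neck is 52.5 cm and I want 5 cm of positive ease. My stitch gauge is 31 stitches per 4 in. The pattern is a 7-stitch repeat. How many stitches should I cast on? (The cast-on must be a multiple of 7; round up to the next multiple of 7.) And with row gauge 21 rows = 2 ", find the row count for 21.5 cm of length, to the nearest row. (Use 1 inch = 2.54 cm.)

Finished = 52.5 + 5 = 57.5 cm.
57.5 cm × 1/2.54 = 22.64 inches.
31/4 = 7.75 sts per in; 22.64 × 7.75 = 175.44 sts.
Next multiple of 7 → 182.
21.5 cm = 8.46 inches; × 10.5 = 88.88 → 89 rows.

Cast on 182 stitches; work 89 rows.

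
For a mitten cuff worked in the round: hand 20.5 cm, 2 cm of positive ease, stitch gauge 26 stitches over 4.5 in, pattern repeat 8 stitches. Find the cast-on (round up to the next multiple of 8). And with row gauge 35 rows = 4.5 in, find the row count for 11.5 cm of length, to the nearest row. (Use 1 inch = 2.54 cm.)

Finished = 20.5 + 2 = 22.5 cm.
22.5 cm × 1/2.54 = 8.86 inches.
26/4.5 = 5.778 sts per in; 8.86 × 5.778 = 51.18 sts.
Next multiple of 8 → 56.
11.5 cm = 4.53 inches; × 7.778 = 35.21 → 35 rows.

Cast on 56 stitches; work 35 rows.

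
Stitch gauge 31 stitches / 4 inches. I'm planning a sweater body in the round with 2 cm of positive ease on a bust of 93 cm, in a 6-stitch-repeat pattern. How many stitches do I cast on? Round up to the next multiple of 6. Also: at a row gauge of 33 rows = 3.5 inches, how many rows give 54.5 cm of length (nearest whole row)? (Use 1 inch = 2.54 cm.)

Finished = 93 + 2 = 95 cm.
95 cm × 1/2.54 = 37.40 inches.
31/4 = 7.75 sts per in; 37.40 × 7.75 = 289.86 sts.
Next multiple of 6 → 294.
54.5 cm = 21.46 inches; × 9.429 = 202.31 → 202 rows.

Cast on 294 stitches; work 202 rows.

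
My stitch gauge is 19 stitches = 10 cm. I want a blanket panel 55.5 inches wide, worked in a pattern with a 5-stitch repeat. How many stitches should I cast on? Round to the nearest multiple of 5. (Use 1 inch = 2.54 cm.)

55.5 in = 55.5 × 2.54 = 140.97 cm.
19 / 10 = 1.9 sts/cm.
140.97 × 1.9 = 267.84 sts.
→ 270.

Cast on 270 stitches.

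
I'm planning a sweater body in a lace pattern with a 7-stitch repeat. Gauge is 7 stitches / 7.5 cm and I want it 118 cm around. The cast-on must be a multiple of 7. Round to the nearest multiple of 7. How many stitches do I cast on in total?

Cast on 112 stitches.

7 / 7.5 = 0.933 sts per cm.
118 × 0.933 = 110.13 sts.
Nearest multiple of 7: 112.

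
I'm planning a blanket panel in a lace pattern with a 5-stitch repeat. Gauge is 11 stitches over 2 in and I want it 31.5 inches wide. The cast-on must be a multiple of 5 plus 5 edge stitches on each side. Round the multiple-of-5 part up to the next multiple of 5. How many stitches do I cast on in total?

175 stitches.

11 / 2 = 5.5 sts per inch.
31.5 × 5.5 = 173.25 sts.
Less 10 edge sts → 163.25 for the repeat.
Next multiple of 5: 165.
Add back 10 edge sts → 175.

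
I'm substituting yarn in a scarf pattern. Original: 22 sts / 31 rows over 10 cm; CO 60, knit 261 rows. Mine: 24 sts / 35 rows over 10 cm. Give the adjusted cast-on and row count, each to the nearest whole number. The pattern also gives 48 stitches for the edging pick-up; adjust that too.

Stitches: 60 × 24/22 = 65.45 → 65.
Rows: 261 × 35/31 = 294.68 → 295.
edging pick-up: 48 × 24/22 = 52.36 → 52.

Cast on 65 stitches; work 295 rows; edging pick-up 52 stitches.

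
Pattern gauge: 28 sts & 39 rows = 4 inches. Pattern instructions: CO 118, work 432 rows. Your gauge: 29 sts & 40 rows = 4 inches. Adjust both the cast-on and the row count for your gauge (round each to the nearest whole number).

Stitches: 118 × 29/28 = 122.21 → 122.
Rows: 432 × 40/39 = 443.08 → 443.

Cast on 122 stitches; work 443 rows.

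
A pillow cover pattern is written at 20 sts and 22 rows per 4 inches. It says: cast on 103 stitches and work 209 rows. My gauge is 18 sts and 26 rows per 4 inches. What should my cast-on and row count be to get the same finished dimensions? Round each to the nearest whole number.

Stitches: 103 × 18/20 = 92.70 → 93.
Rows: 209 × 26/22 = 247.00 → 247.

Cast on 93 stitches; work 247 rows.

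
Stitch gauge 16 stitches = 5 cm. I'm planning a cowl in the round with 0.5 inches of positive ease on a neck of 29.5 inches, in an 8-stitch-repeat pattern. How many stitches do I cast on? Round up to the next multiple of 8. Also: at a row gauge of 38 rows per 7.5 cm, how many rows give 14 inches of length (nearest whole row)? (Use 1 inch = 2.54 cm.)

Cast on 248 stitches; work 180 rows.

Finished = 29.5 + 0.5 = 30 inches.
30 inches × 2.54 = 76.20 cm.
16/5 = 3.2 sts per cm; 76.20 × 3.2 = 243.84 sts.
Next multiple of 8 → 248.
14 inches = 35.56 cm; × 5.067 = 180.17 → 180 rows.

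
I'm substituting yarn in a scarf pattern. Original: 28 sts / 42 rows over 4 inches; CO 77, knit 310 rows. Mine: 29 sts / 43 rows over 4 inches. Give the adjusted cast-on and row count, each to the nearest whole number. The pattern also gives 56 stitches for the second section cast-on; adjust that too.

Cast on 80 stitches; work 317 rows; second section cast-on 58 stitches.

Stitches: 77 × 29/28 = 79.75 → 80.
Rows: 310 × 43/42 = 317.38 → 317.
second section cast-on: 56 × 29/28 = 58.00 → 58.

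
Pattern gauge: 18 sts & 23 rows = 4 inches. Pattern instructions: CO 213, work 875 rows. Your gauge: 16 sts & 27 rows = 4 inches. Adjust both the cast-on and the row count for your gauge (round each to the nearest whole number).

Cast on 189 stitches; work 1027 rows.

Stitches: 213 × 16/18 = 189.33 → 189.
Rows: 875 × 27/23 = 1027.17 → 1027.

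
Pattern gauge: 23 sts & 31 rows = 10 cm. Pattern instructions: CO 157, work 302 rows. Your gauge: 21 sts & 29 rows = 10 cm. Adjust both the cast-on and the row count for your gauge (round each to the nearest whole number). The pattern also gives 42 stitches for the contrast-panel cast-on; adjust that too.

Cast on 143 stitches; work 283 rows; contrast-panel cast-on 38 stitches.

Stitches: 157 × 21/23 = 143.35 → 143.
Rows: 302 × 29/31 = 282.52 → 283.
contrast-panel cast-on: 42 × 21/23 = 38.35 → 38.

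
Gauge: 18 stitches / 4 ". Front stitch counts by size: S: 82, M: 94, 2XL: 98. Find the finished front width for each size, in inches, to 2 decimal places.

18/4 = 4.5 sts per in.
S: 82 / 4.5 = 18.222 → 18.22 in.
M: 94 / 4.5 = 20.889 → 20.89 in.
2XL: 98 / 4.5 = 21.778 → 21.78 in.

S 18.22 inches; M 20.89 inches; 2XL 21.78 inches.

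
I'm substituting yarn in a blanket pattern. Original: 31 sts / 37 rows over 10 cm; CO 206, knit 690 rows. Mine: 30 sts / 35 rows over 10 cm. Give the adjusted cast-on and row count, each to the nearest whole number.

Cast on 199 stitches; work 653 rows.

Stitches: 206 × 30/31 = 199.35 → 199.
Rows: 690 × 35/37 = 652.70 → 653.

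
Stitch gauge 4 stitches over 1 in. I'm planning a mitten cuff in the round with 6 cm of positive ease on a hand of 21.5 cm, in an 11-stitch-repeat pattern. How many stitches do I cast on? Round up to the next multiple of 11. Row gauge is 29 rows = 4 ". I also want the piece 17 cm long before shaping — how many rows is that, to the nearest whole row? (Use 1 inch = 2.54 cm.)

Cast on 44 stitches; work 49 rows.

Finished = 21.5 + 6 = 27.5 cm.
27.5 cm × 1/2.54 = 10.83 inches.
4/1 = 4 sts per in; 10.83 × 4 = 43.31 sts.
Next multiple of 11 → 44.
17 cm = 6.69 inches; × 7.25 = 48.52 → 49 rows.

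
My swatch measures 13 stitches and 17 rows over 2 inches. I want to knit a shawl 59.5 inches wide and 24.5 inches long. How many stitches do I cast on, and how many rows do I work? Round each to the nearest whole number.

Stitch gauge = 13/2 = 6.5 sts/in; 59.5 × 6.5 = 386.75 → 387 sts.
Row gauge = 17/2 = 8.5 rows/in; 24.5 × 8.5 = 208.25 → 208 rows.

Cast on 387 stitches and work 208 rows.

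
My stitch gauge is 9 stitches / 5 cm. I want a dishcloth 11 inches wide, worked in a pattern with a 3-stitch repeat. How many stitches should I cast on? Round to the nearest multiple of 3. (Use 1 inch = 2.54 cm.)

Cast on 51 stitches.

11 in = 11 × 2.54 = 27.94 cm.
9 / 5 = 1.8 sts/cm.
27.94 × 1.8 = 50.29 sts.
→ 51.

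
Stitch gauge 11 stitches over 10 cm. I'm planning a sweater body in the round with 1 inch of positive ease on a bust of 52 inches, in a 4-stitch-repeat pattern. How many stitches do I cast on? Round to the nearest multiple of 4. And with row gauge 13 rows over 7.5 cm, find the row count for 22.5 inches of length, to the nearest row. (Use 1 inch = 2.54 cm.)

Finished = 52 + 1 = 53 inches.
53 inches × 2.54 = 134.62 cm.
11/10 = 1.1 sts per cm; 134.62 × 1.1 = 148.08 sts.
Nearest multiple of 4 → 148.
22.5 inches = 57.15 cm; × 1.733 = 99.06 → 99 rows.

Cast on 148 stitches; work 99 rows.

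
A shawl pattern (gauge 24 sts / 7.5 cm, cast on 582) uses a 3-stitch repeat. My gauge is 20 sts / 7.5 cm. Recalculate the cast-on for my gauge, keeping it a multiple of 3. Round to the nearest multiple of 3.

582 × 20 / 24 = 485.00.
Nearest multiple of 3: 486.

Cast on 486 stitches.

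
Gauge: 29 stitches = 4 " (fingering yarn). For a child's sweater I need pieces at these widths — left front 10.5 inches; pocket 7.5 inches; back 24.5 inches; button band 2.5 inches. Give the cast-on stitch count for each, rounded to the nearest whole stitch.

Rate = 29/4 = 7.25 sts per in.
left front: 10.5 × 7.25 = 76.12 → 76.
pocket: 7.5 × 7.25 = 54.38 → 54.
back: 24.5 × 7.25 = 177.62 → 178.
button band: 2.5 × 7.25 = 18.12 → 18.

left front 76; pocket 54; back 178; button band 18.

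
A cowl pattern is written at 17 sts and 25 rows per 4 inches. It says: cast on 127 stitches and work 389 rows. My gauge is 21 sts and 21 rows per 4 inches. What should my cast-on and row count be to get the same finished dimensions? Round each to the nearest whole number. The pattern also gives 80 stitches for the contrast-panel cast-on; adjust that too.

Stitches: 127 × 21/17 = 156.88 → 157.
Rows: 389 × 21/25 = 326.76 → 327.
contrast-panel cast-on: 80 × 21/17 = 98.82 → 99.

Cast on 157 stitches; work 327 rows; contrast-panel cast-on 99 stitches.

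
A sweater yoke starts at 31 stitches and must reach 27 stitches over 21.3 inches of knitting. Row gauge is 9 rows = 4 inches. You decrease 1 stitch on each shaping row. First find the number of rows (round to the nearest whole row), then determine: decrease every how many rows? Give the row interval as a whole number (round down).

Rows = 21.3 × 2.25 = 47.9 → 48 rows.
Stitches to remove: 4 → 4 shaping rows (at 1 st each).
48 / 4 = 12.00 → every 12 rows.

Decrease every 12th row.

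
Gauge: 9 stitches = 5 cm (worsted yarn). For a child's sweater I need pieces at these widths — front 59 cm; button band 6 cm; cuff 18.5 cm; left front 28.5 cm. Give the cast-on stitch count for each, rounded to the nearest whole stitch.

Rate = 9/5 = 1.8 sts per cm.
front: 59 × 1.8 = 106.20 → 106.
button band: 6 × 1.8 = 10.80 → 11.
cuff: 18.5 × 1.8 = 33.30 → 33.
left front: 28.5 × 1.8 = 51.30 → 51.

front 106; button band 11; cuff 33; left front 51.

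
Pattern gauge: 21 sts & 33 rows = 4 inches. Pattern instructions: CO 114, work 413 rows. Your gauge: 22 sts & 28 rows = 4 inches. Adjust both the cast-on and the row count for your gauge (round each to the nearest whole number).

Cast on 119 stitches; work 350 rows.

Stitches: 114 × 22/21 = 119.43 → 119.
Rows: 413 × 28/33 = 350.42 → 350.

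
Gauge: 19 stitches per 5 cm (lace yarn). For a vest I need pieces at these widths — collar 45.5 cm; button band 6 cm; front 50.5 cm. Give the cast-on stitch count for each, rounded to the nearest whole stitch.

Rate = 19/5 = 3.8 sts per cm.
collar: 45.5 × 3.8 = 172.90 → 173.
button band: 6 × 3.8 = 22.80 → 23.
front: 50.5 × 3.8 = 191.90 → 192.

collar 173; button band 23; front 192.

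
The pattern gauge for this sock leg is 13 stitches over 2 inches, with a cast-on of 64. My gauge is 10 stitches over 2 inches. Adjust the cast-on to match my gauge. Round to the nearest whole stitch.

CO 49 sts.

Scale factor = 10 / 13 = 0.769.
64 × 10 / 13 = 49.23 sts.
→ 49 sts.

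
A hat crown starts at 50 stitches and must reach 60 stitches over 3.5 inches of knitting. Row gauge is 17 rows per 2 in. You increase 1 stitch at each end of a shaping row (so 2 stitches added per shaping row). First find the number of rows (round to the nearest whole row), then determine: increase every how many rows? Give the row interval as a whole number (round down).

Rows = 3.5 × 8.5 = 29.8 → 30 rows.
Stitches to add: 10 → 5 shaping rows (at 2 st each).
30 / 5 = 6.00 → every 6 rows.

Increase every 6th row.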